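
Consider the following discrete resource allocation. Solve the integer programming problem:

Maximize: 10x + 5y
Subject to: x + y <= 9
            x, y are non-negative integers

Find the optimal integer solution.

Objective: 10x + 5y, constraint: x + y <= 9
Coefficient of x is 10 >= coefficient of y is 5, so allocate the entire budget to x.
Optimal: x = 9, y = 0, value = 90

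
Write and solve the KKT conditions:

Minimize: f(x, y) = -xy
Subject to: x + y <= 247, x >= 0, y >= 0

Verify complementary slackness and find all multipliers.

Problem: min -xy s.t. x + y <= 247 (multiplier lambda), x >= 0 (mu_x), y >= 0 (mu_y)
KKT stationarity: -y + lambda - mu_x = 0, -x + lambda - mu_y = 0, with lambda, mu_x, mu_y >= 0
Complementary slackness: lambda*(x + y - 247) = 0, mu_x*x = 0, mu_y*y = 0
If lambda = 0: y = -mu_x <= 0 and x = -mu_y <= 0 force x = y = 0 with f = 0; but x = y = 247/2 is feasible with f = -61009/4 < 0, so this is not the minimum. Hence lambda > 0 and x + y = 247.
Try x > 0, y > 0 (so mu_x = mu_y = 0): y = lambda, x = lambda => x = y = lambda
x + y = 247 => 2*lambda = 247 => lambda = 247/2
x* = y* = 247/2 > 0, consistent with mu_x = mu_y = 0.
(Any feasible point with x = 0 or y = 0 has f = 0 > -61009/4, so the minimum is not on those boundaries.)
min(-xy) = -61009/4 (i.e. max xy = 61009/4)
Multipliers: lambda = 247/2, mu_x = 0, mu_y = 0
Complementary slackness: lambda*(x + y - 247) = 247/2*(247/2 + 247/2 - 247) = 0, mu_x*x = 0*247/2 = 0, mu_y*y = 0*247/2 = 0. Satisfied.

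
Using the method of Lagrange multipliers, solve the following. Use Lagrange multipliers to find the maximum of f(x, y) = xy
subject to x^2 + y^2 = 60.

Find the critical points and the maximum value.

Lagrange conditions: y = 2*lambda*x and x = 2*lambda*y
If x = 0 then y = 0, violating the constraint, so x, y != 0.
Dividing: y/x = x/y => x^2 = y^2 => y = x or y = -x
Constraint: 2x^2 = 60 => x^2 = 30 => x = +/-sqrt(30)
Critical points: (sqrt(30), sqrt(30)), (-sqrt(30), -sqrt(30)), (sqrt(30), -sqrt(30)), (-sqrt(30), sqrt(30))
  y = x:  xy = x^2 = 30  at (sqrt(30), sqrt(30)) and (-sqrt(30), -sqrt(30))
  y = -x: xy = -x^2 = -30 at (sqrt(30), -sqrt(30)) and (-sqrt(30), sqrt(30))
Maximum xy = 30 at (sqrt(30), sqrt(30)) and (-sqrt(30), -sqrt(30))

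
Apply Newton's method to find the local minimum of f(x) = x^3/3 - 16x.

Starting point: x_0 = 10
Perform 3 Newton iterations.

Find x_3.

f(x) = x^3/3 - 16x
f'(x) = x^2 - 16, f''(x) = 2x
Newton update: x_{n+1} = x_n - (x_n^2 - 16)/(2*x_n)
Step 1: x_0 = 10, f'=84, f''=20, x_1 = 29/5
Step 2: x_1 = 29/5, f'=441/25, f''=58/5, x_2 = 1241/290
Step 3: x_2 = 1241/290, f'=194481/84100, f''=1241/145, x_3 = 2885681/719780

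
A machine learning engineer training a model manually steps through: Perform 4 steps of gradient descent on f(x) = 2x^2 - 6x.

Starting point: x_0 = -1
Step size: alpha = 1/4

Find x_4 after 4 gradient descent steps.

f(x) = 2x^2 - 6x, f'(x) = 4x + (-6)
Step 1: f'(-1) = -10, x_1 = -1 - 1/4 * -10 = 3/2
Step 2: f'(3/2) = 0, x_2 = 3/2 - 1/4 * 0 = 3/2
Step 3: f'(3/2) = 0, x_3 = 3/2 - 1/4 * 0 = 3/2
Step 4: f'(3/2) = 0, x_4 = 3/2 - 1/4 * 0 = 3/2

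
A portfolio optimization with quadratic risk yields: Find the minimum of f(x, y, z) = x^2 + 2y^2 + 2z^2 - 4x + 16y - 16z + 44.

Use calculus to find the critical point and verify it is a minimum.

f(x,y,z) = x^2 + 2y^2 + 2z^2 - 4x + 16y - 16z + 44
df/dx = 2x + (-4) = 0 => x = 2
df/dy = 4y + (16) = 0 => y = -4
df/dz = 4z + (-16) = 0 => z = 4
f(2,-4,4) = 1*(2)^2 + 2*(-4)^2 + 2*(4)^2 + -4*(2) + 16*(-4) + -16*(4) + 44 = -24
Hessian is diagonal with entries 2, 4, 4 > 0, confirmed minimum.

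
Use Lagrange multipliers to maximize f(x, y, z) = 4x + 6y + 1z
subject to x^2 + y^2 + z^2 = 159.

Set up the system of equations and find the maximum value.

Lagrange conditions: 4 = 2*lambda*x, 6 = 2*lambda*y, 1 = 2*lambda*z
So x:4 = y:6 = z:1, i.e. x = 4t, y = 6t, z = 1t
Constraint: t^2*(4^2 + 6^2 + 1^2) = 159
  t^2 * 53 = 159  =>  t = sqrt(3)
Maximum = 4*4t + 6*6t + 1*1t = 53*sqrt(3) = sqrt(8427)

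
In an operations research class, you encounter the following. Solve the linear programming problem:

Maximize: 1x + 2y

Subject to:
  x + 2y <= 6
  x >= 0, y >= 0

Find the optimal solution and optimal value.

The feasible region has vertices at [(0, 0), (6, 0), (0, 3)].
Checking objective 1x + 2y at each vertex:
  (0, 0): 1*0 + 2*0 = 0
  (6, 0): 1*6 + 2*0 = 6
  (0, 3): 1*0 + 2*3 = 6
Maximum is 6 at (6, 0).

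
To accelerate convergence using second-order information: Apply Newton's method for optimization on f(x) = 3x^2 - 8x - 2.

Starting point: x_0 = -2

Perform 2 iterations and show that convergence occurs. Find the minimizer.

f(x) = 3x^2 - 8x - 2, f'(x) = 6x + (-8), f''(x) = 6
Step 1: f'(-2) = -20, x_1 = -2 - -20/6 = 4/3
Step 2: f'(4/3) = 0, x_2 = 4/3 (converged)
Newton's method converges in 1 step for quadratics.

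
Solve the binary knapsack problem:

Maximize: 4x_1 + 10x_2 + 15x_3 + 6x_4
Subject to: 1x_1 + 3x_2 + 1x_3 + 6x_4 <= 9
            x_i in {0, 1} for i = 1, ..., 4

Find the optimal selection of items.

Items: item 1 (v=4, w=1), item 2 (v=10, w=3), item 3 (v=15, w=1), item 4 (v=6, w=6)
Capacity: 9
Checking all 16 subsets (w = total weight, v = total value):
  {}: w = 0, v = 0
  {1}: w = 1, v = 4
  {2}: w = 3, v = 10
  {3}: w = 1, v = 15
  {4}: w = 6, v = 6
  {1, 2}: w = 4, v = 14
  {1, 3}: w = 2, v = 19
  {1, 4}: w = 7, v = 10
  {2, 3}: w = 4, v = 25
  {2, 4}: w = 9, v = 16
  {3, 4}: w = 7, v = 21
  {1, 2, 3}: w = 5, v = 29
  {1, 2, 4}: w = 10 > 9, infeasible
  {1, 3, 4}: w = 8, v = 25
  {2, 3, 4}: w = 10 > 9, infeasible
  {1, 2, 3, 4}: w = 11 > 9, infeasible
Best feasible subset: items [1, 2, 3]
Total weight: 5 <= 9, total value: 29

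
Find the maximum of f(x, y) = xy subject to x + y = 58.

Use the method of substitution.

Substitute y = 58 - x into f(x,y) = xy:
g(x) = x(58 - x) = 58x - x^2
g'(x) = 58 - 2x = 0  =>  x = 29
y = 58 - 29 = 29
Maximum value = 29 * 29 = 841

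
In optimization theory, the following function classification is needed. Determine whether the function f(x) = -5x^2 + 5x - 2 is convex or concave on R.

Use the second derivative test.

f(x) = -5x^2 + 5x - 2
f'(x) = -10x + 5
f''(x) = -10
Since f''(x) = -10 < 0 for all x, f is concave on R.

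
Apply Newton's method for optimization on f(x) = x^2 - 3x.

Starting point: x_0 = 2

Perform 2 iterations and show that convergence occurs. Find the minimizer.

f(x) = x^2 - 3x, f'(x) = 2x + (-3), f''(x) = 2
Step 1: f'(2) = 1, x_1 = 2 - 1/2 = 3/2
Step 2: f'(3/2) = 0, x_2 = 3/2 (converged)
Newton's method converges in 1 step for quadratics.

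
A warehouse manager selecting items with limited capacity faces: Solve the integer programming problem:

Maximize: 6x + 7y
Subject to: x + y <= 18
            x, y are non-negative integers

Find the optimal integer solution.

Objective: 6x + 7y, constraint: x + y <= 18
Coefficient of y is 7 > coefficient of x is 6, so allocate the entire budget to y.
Optimal: x = 0, y = 18, value = 126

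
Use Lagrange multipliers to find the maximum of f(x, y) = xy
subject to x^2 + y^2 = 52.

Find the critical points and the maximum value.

Lagrange conditions: y = 2*lambda*x and x = 2*lambda*y
If x = 0 then y = 0, violating the constraint, so x, y != 0.
Dividing: y/x = x/y => x^2 = y^2 => y = x or y = -x
Constraint: 2x^2 = 52 => x^2 = 26 => x = +/-sqrt(26)
Critical points: (sqrt(26), sqrt(26)), (-sqrt(26), -sqrt(26)), (sqrt(26), -sqrt(26)), (-sqrt(26), sqrt(26))
  y = x:  xy = x^2 = 26  at (sqrt(26), sqrt(26)) and (-sqrt(26), -sqrt(26))
  y = -x: xy = -x^2 = -26 at (sqrt(26), -sqrt(26)) and (-sqrt(26), sqrt(26))
Maximum xy = 26 at (sqrt(26), sqrt(26)) and (-sqrt(26), -sqrt(26))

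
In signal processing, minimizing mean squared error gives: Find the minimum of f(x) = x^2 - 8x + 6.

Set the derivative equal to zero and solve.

f(x) = x^2 - 8x + 6
f'(x) = 2x + (-8) = 0
x = 8/2 = 4
f(4) = -10
Since f''(x) = 2 > 0, this is a minimum.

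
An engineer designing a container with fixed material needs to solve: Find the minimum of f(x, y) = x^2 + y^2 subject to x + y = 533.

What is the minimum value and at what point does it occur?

Substitute y = 533 - x into f(x,y) = x^2 + y^2:
g(x) = x^2 + (533 - x)^2 = 2x^2 - 1066x + 284089
g'(x) = 4x - 1066 = 0  =>  x = 533/2
y = 533 - 533/2 = 533/2
Minimum value = (533/2)^2 + (533/2)^2 = 284089/2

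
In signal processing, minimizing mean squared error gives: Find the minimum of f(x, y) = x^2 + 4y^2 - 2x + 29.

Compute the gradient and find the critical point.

f(x,y) = x^2 + 4y^2 - 2x + 29
df/dx = 2x + (-2) = 0  =>  x = 1
df/dy = 8y + (0) = 0  =>  y = 0
f(1, 0) = 1*(1)^2 + 4*(0)^2 + -2*(1) + 29 = 28
Hessian is diagonal with entries 2, 8 > 0, so this is a minimum.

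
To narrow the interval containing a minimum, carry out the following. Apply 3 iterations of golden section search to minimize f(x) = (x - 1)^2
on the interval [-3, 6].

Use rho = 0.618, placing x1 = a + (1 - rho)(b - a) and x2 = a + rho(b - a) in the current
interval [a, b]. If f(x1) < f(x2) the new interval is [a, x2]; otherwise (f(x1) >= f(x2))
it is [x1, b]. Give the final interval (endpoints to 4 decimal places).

Golden section search for min of f(x) = (x - 1)^2 on [-3, 6].
Each step: x1 = a + (1 - rho)(b - a), x2 = a + rho(b - a); if f(x1) < f(x2) keep [a, x2], otherwise keep [x1, b].
Step 1: [-3.0000, 6.0000], x1=0.4380 (f=0.3158), x2=2.5620 (f=2.4398); f(x1) < f(x2) => keep [-3.0000, 2.5620]
Step 2: [-3.0000, 2.5620], x1=-0.8753 (f=3.5168), x2=0.4373 (f=0.3166); f(x1) > f(x2) => keep [-0.8753, 2.5620]
Step 3: [-0.8753, 2.5620], x1=0.4377 (f=0.3161), x2=1.2489 (f=0.0620); f(x1) > f(x2) => keep [0.4377, 2.5620]
Final interval: [0.4377, 2.5620]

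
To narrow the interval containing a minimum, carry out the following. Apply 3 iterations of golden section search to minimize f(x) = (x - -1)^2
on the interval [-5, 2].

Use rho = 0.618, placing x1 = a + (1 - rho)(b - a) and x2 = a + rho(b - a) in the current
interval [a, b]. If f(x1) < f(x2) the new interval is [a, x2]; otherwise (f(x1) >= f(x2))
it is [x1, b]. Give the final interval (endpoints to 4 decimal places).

Golden section search for min of f(x) = (x - -1)^2 on [-5, 2].
Each step: x1 = a + (1 - rho)(b - a), x2 = a + rho(b - a); if f(x1) < f(x2) keep [a, x2], otherwise keep [x1, b].
Step 1: [-5.0000, 2.0000], x1=-2.3260 (f=1.7583), x2=-0.6740 (f=0.1063); f(x1) > f(x2) => keep [-2.3260, 2.0000]
Step 2: [-2.3260, 2.0000], x1=-0.6735 (f=0.1066), x2=0.3475 (f=1.8157); f(x1) < f(x2) => keep [-2.3260, 0.3475]
Step 3: [-2.3260, 0.3475], x1=-1.3047 (f=0.0929), x2=-0.6738 (f=0.1064); f(x1) < f(x2) => keep [-2.3260, -0.6738]
Final interval: [-2.3260, -0.6738]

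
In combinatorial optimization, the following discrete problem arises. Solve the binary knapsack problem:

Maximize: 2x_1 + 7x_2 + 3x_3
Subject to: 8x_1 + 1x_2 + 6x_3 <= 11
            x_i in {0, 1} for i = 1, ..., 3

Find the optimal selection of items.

Items: item 1 (v=2, w=8), item 2 (v=7, w=1), item 3 (v=3, w=6)
Capacity: 11
Checking all 8 subsets (w = total weight, v = total value):
  {}: w = 0, v = 0
  {1}: w = 8, v = 2
  {2}: w = 1, v = 7
  {3}: w = 6, v = 3
  {1, 2}: w = 9, v = 9
  {1, 3}: w = 14 > 11, infeasible
  {2, 3}: w = 7, v = 10
  {1, 2, 3}: w = 15 > 11, infeasible
Best feasible subset: items [2, 3]
Total weight: 7 <= 11, total value: 10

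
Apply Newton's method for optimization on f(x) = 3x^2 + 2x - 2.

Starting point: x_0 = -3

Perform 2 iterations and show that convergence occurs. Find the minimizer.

f(x) = 3x^2 + 2x - 2, f'(x) = 6x + (2), f''(x) = 6
Step 1: f'(-3) = -16, x_1 = -3 - -16/6 = -1/3
Step 2: f'(-1/3) = 0, x_2 = -1/3 (converged)
Newton's method converges in 1 step for quadratics.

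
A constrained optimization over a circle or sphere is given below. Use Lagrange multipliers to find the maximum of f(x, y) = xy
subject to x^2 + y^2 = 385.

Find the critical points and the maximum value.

Lagrange conditions: y = 2*lambda*x and x = 2*lambda*y
If x = 0 then y = 0, violating the constraint, so x, y != 0.
Dividing: y/x = x/y => x^2 = y^2 => y = x or y = -x
Constraint: 2x^2 = 385 => x^2 = 385/2 => x = +/-sqrt(385/2)
Critical points: (sqrt(385/2), sqrt(385/2)), (-sqrt(385/2), -sqrt(385/2)), (sqrt(385/2), -sqrt(385/2)), (-sqrt(385/2), sqrt(385/2))
  y = x:  xy = x^2 = 385/2  at (sqrt(385/2), sqrt(385/2)) and (-sqrt(385/2), -sqrt(385/2))
  y = -x: xy = -x^2 = -385/2 at (sqrt(385/2), -sqrt(385/2)) and (-sqrt(385/2), sqrt(385/2))
Maximum xy = 385/2 at (sqrt(385/2), sqrt(385/2)) and (-sqrt(385/2), -sqrt(385/2))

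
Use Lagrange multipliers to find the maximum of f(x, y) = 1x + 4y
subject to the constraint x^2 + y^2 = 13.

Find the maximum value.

Set up Lagrange conditions: grad f = lambda * grad g
  1 = 2*lambda*x
  4 = 2*lambda*y
From these: x/y = 1/4, so x = 1t, y = 4t for some t.
Substitute into constraint: (1t)^2 + (4t)^2 = 13
  t^2 * 17 = 13
  t = sqrt(13/17)
Maximum = 1*x + 4*y = (1^2 + 4^2)*t = 17 * sqrt(13/17) = sqrt(221)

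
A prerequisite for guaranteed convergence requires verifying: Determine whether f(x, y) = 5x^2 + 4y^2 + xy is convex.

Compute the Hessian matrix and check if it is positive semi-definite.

f(x,y) = 5x^2 + 4y^2 + xy
Hessian H = [[10, 1], [1, 8]]
trace(H) = 18, det(H) = 79
Eigenvalues: (18 +/- sqrt(8)) / 2 = 10.41, 7.586
Since both eigenvalues > 0, f is convex.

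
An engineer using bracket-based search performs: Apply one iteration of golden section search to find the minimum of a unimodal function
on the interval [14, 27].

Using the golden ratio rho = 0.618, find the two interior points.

Golden section search on [14, 27].
Golden ratio rho = 0.618 (approx).
Interior points:
  x_1 = 14 + (1-0.618)*13 = 18.9660
  x_2 = 14 + 0.618*13 = 22.0340
Compare f(x_1) and f(x_2) to determine which subinterval to keep.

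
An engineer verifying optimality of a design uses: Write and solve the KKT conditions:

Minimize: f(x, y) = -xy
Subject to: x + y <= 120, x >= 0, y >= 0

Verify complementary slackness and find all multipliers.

Problem: min -xy s.t. x + y <= 120 (multiplier lambda), x >= 0 (mu_x), y >= 0 (mu_y)
KKT stationarity: -y + lambda - mu_x = 0, -x + lambda - mu_y = 0, with lambda, mu_x, mu_y >= 0
Complementary slackness: lambda*(x + y - 120) = 0, mu_x*x = 0, mu_y*y = 0
If lambda = 0: y = -mu_x <= 0 and x = -mu_y <= 0 force x = y = 0 with f = 0; but x = y = 60 is feasible with f = -3600 < 0, so this is not the minimum. Hence lambda > 0 and x + y = 120.
Try x > 0, y > 0 (so mu_x = mu_y = 0): y = lambda, x = lambda => x = y = lambda
x + y = 120 => 2*lambda = 120 => lambda = 60
x* = y* = 60 > 0, consistent with mu_x = mu_y = 0.
(Any feasible point with x = 0 or y = 0 has f = 0 > -3600, so the minimum is not on those boundaries.)
min(-xy) = -3600 (i.e. max xy = 3600)
Multipliers: lambda = 60, mu_x = 0, mu_y = 0
Complementary slackness: lambda*(x + y - 120) = 60*(60 + 60 - 120) = 0, mu_x*x = 0*60 = 0, mu_y*y = 0*60 = 0. Satisfied.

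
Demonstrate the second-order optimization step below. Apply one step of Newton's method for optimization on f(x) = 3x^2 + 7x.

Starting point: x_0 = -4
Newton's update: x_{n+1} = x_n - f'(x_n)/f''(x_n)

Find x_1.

f(x) = 3x^2 + 7x
f'(x) = 6x + (7), f''(x) = 6
Newton step: x_1 = x_0 - f'(x_0)/f''(x_0)
f'(-4) = -17
x_1 = -4 - -17/6 = -7/6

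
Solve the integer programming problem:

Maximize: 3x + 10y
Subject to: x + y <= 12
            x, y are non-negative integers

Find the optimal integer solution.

Objective: 3x + 10y, constraint: x + y <= 12
Coefficient of y is 10 > coefficient of x is 3, so allocate the entire budget to y.
Optimal: x = 0, y = 12, value = 120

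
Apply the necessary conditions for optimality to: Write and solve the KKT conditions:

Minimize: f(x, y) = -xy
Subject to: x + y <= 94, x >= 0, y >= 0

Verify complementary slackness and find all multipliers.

Problem: min -xy s.t. x + y <= 94 (multiplier lambda), x >= 0 (mu_x), y >= 0 (mu_y)
KKT stationarity: -y + lambda - mu_x = 0, -x + lambda - mu_y = 0, with lambda, mu_x, mu_y >= 0
Complementary slackness: lambda*(x + y - 94) = 0, mu_x*x = 0, mu_y*y = 0
If lambda = 0: y = -mu_x <= 0 and x = -mu_y <= 0 force x = y = 0 with f = 0; but x = y = 47 is feasible with f = -2209 < 0, so this is not the minimum. Hence lambda > 0 and x + y = 94.
Try x > 0, y > 0 (so mu_x = mu_y = 0): y = lambda, x = lambda => x = y = lambda
x + y = 94 => 2*lambda = 94 => lambda = 47
x* = y* = 47 > 0, consistent with mu_x = mu_y = 0.
(Any feasible point with x = 0 or y = 0 has f = 0 > -2209, so the minimum is not on those boundaries.)
min(-xy) = -2209 (i.e. max xy = 2209)
Multipliers: lambda = 47, mu_x = 0, mu_y = 0
Complementary slackness: lambda*(x + y - 94) = 47*(47 + 47 - 94) = 0, mu_x*x = 0*47 = 0, mu_y*y = 0*47 = 0. Satisfied.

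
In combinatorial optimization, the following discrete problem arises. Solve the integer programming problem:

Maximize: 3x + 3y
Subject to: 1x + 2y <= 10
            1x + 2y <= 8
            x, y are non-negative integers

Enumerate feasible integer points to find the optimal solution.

Constraint 1: 1x + 2y <= 10
Constraint 2: 1x + 2y <= 8
Feasible x range (need y >= 0): 0 <= x <= min(10/1, 8/1) => x in {0, ..., 8}.
Enumerate feasible integer points row by row (the coefficient of y is 3 > 0, so for each x the largest feasible y gives the best value):
  x = 0: y <= min((10 - 1*0)/2, (8 - 1*0)/2) => y in {0, ..., 4}; best 3*0 + 3*4 = 12
  x = 1: y <= min((10 - 1*1)/2, (8 - 1*1)/2) => y in {0, ..., 3}; best 3*1 + 3*3 = 12
  x = 2: y <= min((10 - 1*2)/2, (8 - 1*2)/2) => y in {0, ..., 3}; best 3*2 + 3*3 = 15
  x = 3: y <= min((10 - 1*3)/2, (8 - 1*3)/2) => y in {0, ..., 2}; best 3*3 + 3*2 = 15
  x = 4: y <= min((10 - 1*4)/2, (8 - 1*4)/2) => y in {0, ..., 2}; best 3*4 + 3*2 = 18
  x = 5: y <= min((10 - 1*5)/2, (8 - 1*5)/2) => y in {0, ..., 1}; best 3*5 + 3*1 = 18
  x = 6: y <= min((10 - 1*6)/2, (8 - 1*6)/2) => y in {0, ..., 1}; best 3*6 + 3*1 = 21
  x = 7: y <= min((10 - 1*7)/2, (8 - 1*7)/2) => y in {0}; best 3*7 + 3*0 = 21
  x = 8: y <= min((10 - 1*8)/2, (8 - 1*8)/2) => y in {0}; best 3*8 + 3*0 = 24
The maximum 3x + 3y = 24 is achieved at x = 8, y = 0.
Check: 1*8 + 2*0 = 8 <= 10 and 1*8 + 2*0 = 8 <= 8.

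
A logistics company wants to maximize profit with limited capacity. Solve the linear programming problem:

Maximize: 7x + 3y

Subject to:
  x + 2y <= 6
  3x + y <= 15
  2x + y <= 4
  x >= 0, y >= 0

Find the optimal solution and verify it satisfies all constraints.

Feasible vertices: (0, 0), (0, 3), (2/3, 8/3), (2, 0)
Objective 7x + 3y at each vertex:
  (0, 0): 0
  (0, 3): 9
  (2/3, 8/3): 38/3
  (2, 0): 14
Maximum is 14 at (2, 0).
Verify constraints at (x, y) = (2, 0):
  1*2 + 2*0 = 2 <= 6
  3*2 + 1*0 = 6 <= 15
  2*2 + 1*0 = 4 <= 4 (active)
  x = 2 >= 0, y = 0 >= 0. All constraints satisfied.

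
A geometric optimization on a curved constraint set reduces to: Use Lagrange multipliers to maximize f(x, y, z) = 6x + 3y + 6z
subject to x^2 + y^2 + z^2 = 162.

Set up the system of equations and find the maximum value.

Lagrange conditions: 6 = 2*lambda*x, 3 = 2*lambda*y, 6 = 2*lambda*z
So x:6 = y:3 = z:6, i.e. x = 6t, y = 3t, z = 6t
Constraint: t^2*(6^2 + 3^2 + 6^2) = 162
  t^2 * 81 = 162  =>  t = sqrt(2)
Maximum = 6*6t + 3*3t + 6*6t = 81*sqrt(2) = sqrt(13122)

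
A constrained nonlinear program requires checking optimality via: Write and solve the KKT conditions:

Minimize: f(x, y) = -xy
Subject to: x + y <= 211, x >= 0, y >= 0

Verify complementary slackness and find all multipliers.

Problem: min -xy s.t. x + y <= 211 (multiplier lambda), x >= 0 (mu_x), y >= 0 (mu_y)
KKT stationarity: -y + lambda - mu_x = 0, -x + lambda - mu_y = 0, with lambda, mu_x, mu_y >= 0
Complementary slackness: lambda*(x + y - 211) = 0, mu_x*x = 0, mu_y*y = 0
If lambda = 0: y = -mu_x <= 0 and x = -mu_y <= 0 force x = y = 0 with f = 0; but x = y = 211/2 is feasible with f = -44521/4 < 0, so this is not the minimum. Hence lambda > 0 and x + y = 211.
Try x > 0, y > 0 (so mu_x = mu_y = 0): y = lambda, x = lambda => x = y = lambda
x + y = 211 => 2*lambda = 211 => lambda = 211/2
x* = y* = 211/2 > 0, consistent with mu_x = mu_y = 0.
(Any feasible point with x = 0 or y = 0 has f = 0 > -44521/4, so the minimum is not on those boundaries.)
min(-xy) = -44521/4 (i.e. max xy = 44521/4)
Multipliers: lambda = 211/2, mu_x = 0, mu_y = 0
Complementary slackness: lambda*(x + y - 211) = 211/2*(211/2 + 211/2 - 211) = 0, mu_x*x = 0*211/2 = 0, mu_y*y = 0*211/2 = 0. Satisfied.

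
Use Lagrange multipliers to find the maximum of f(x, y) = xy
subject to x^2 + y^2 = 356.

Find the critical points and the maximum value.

Lagrange conditions: y = 2*lambda*x and x = 2*lambda*y
If x = 0 then y = 0, violating the constraint, so x, y != 0.
Dividing: y/x = x/y => x^2 = y^2 => y = x or y = -x
Constraint: 2x^2 = 356 => x^2 = 178 => x = +/-sqrt(178)
Critical points: (sqrt(178), sqrt(178)), (-sqrt(178), -sqrt(178)), (sqrt(178), -sqrt(178)), (-sqrt(178), sqrt(178))
  y = x:  xy = x^2 = 178  at (sqrt(178), sqrt(178)) and (-sqrt(178), -sqrt(178))
  y = -x: xy = -x^2 = -178 at (sqrt(178), -sqrt(178)) and (-sqrt(178), sqrt(178))
Maximum xy = 178 at (sqrt(178), sqrt(178)) and (-sqrt(178), -sqrt(178))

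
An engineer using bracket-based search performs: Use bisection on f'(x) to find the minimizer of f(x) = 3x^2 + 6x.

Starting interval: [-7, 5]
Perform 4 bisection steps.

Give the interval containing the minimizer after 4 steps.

Finding critical point of f(x) = 3x^2 + 6x using bisection on f'(x) = 6x + 6.
f'(x) = 0 when x = -1.
Starting interval: [-7, 5]
Step 1: mid = -1, f'(mid) = 0, new interval = [-1, -1]
Step 2: mid = -1, f'(mid) = 0, new interval = [-1, -1]
Step 3: mid = -1, f'(mid) = 0, new interval = [-1, -1]
Step 4: mid = -1, f'(mid) = 0, new interval = [-1, -1]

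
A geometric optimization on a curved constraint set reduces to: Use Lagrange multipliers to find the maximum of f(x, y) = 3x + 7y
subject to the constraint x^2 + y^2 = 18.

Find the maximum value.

Set up Lagrange conditions: grad f = lambda * grad g
  3 = 2*lambda*x
  7 = 2*lambda*y
From these: x/y = 3/7, so x = 3t, y = 7t for some t.
Substitute into constraint: (3t)^2 + (7t)^2 = 18
  t^2 * 58 = 18
  t = sqrt(18/58)
Maximum = 3*x + 7*y = (3^2 + 7^2)*t = 58 * sqrt(18/58) = sqrt(1044)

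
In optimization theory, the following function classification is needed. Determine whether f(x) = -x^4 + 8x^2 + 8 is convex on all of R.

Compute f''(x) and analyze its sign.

f(x) = -x^4 + 8x^2 + 8
f'(x) = -4x^3 + 16x
f''(x) = -12x^2 + 16
f''(x) = -12x^2 + 16 -> -inf as |x| -> inf
Therefore, f is not globally convex on R.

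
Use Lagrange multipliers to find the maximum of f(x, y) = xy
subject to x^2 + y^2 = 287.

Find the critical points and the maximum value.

Lagrange conditions: y = 2*lambda*x and x = 2*lambda*y
If x = 0 then y = 0, violating the constraint, so x, y != 0.
Dividing: y/x = x/y => x^2 = y^2 => y = x or y = -x
Constraint: 2x^2 = 287 => x^2 = 287/2 => x = +/-sqrt(287/2)
Critical points: (sqrt(287/2), sqrt(287/2)), (-sqrt(287/2), -sqrt(287/2)), (sqrt(287/2), -sqrt(287/2)), (-sqrt(287/2), sqrt(287/2))
  y = x:  xy = x^2 = 287/2  at (sqrt(287/2), sqrt(287/2)) and (-sqrt(287/2), -sqrt(287/2))
  y = -x: xy = -x^2 = -287/2 at (sqrt(287/2), -sqrt(287/2)) and (-sqrt(287/2), sqrt(287/2))
Maximum xy = 287/2 at (sqrt(287/2), sqrt(287/2)) and (-sqrt(287/2), -sqrt(287/2))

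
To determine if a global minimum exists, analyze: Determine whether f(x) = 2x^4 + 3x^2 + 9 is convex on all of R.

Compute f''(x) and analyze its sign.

f(x) = 2x^4 + 3x^2 + 9
f'(x) = 8x^3 + 6x
f''(x) = 24x^2 + 6
f''(x) = 24x^2 + 6 >= 6 > 0 for all x
Therefore, f is convex on R.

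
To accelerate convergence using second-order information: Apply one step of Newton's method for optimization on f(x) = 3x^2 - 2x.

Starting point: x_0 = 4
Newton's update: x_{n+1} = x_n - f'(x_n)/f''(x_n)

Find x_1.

f(x) = 3x^2 - 2x
f'(x) = 6x + (-2), f''(x) = 6
Newton step: x_1 = x_0 - f'(x_0)/f''(x_0)
f'(4) = 22
x_1 = 4 - 22/6 = 1/3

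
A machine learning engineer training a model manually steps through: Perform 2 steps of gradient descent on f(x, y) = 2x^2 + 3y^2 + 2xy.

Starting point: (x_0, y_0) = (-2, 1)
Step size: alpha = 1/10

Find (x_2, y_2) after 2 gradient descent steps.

f(x,y) = 2x^2 + 3y^2 + 2xy
grad_x = 4x + 2y, grad_y = 6y + 2x
Step 1: grad = (-6, 2), (-7/5, 4/5)
Step 2: grad = (-4, 2), (-1, 3/5)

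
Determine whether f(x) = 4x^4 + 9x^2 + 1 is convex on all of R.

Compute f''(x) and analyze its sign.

f(x) = 4x^4 + 9x^2 + 1
f'(x) = 16x^3 + 18x
f''(x) = 48x^2 + 18
f''(x) = 48x^2 + 18 >= 18 > 0 for all x
Therefore, f is convex on R.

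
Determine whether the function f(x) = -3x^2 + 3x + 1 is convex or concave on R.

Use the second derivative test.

f(x) = -3x^2 + 3x + 1
f'(x) = -6x + 3
f''(x) = -6
Since f''(x) = -6 < 0 for all x, f is concave on R.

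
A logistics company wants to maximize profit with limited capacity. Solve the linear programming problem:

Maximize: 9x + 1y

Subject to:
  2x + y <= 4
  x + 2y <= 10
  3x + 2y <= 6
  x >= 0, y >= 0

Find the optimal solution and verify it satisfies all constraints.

Feasible vertices: (0, 0), (0, 3), (2, 0)
Objective 9x + 1y at each vertex:
  (0, 0): 0
  (0, 3): 3
  (2, 0): 18
Maximum is 18 at (2, 0).
Verify constraints at (x, y) = (2, 0):
  2*2 + 1*0 = 4 <= 4 (active)
  1*2 + 2*0 = 2 <= 10
  3*2 + 2*0 = 6 <= 6 (active)
  x = 2 >= 0, y = 0 >= 0. All constraints satisfied.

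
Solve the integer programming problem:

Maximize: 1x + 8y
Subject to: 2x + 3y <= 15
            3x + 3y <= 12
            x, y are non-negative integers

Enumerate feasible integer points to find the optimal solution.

Constraint 1: 2x + 3y <= 15
Constraint 2: 3x + 3y <= 12
Feasible x range (need y >= 0): 0 <= x <= min(15/2, 12/3) => x in {0, ..., 4}.
Enumerate feasible integer points row by row (the coefficient of y is 8 > 0, so for each x the largest feasible y gives the best value):
  x = 0: y <= min((15 - 2*0)/3, (12 - 3*0)/3) => y in {0, ..., 4}; best 1*0 + 8*4 = 32
  x = 1: y <= min((15 - 2*1)/3, (12 - 3*1)/3) => y in {0, ..., 3}; best 1*1 + 8*3 = 25
  x = 2: y <= min((15 - 2*2)/3, (12 - 3*2)/3) => y in {0, ..., 2}; best 1*2 + 8*2 = 18
  x = 3: y <= min((15 - 2*3)/3, (12 - 3*3)/3) => y in {0, ..., 1}; best 1*3 + 8*1 = 11
  x = 4: y <= min((15 - 2*4)/3, (12 - 3*4)/3) => y in {0}; best 1*4 + 8*0 = 4
The maximum 1x + 8y = 32 is achieved at x = 0, y = 4.
Check: 2*0 + 3*4 = 12 <= 15 and 3*0 + 3*4 = 12 <= 12.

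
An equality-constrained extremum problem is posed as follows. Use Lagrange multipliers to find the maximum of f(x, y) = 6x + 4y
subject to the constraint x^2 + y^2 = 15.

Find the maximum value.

Set up Lagrange conditions: grad f = lambda * grad g
  6 = 2*lambda*x
  4 = 2*lambda*y
From these: x/y = 6/4, so x = 6t, y = 4t for some t.
Substitute into constraint: (6t)^2 + (4t)^2 = 15
  t^2 * 52 = 15
  t = sqrt(15/52)
Maximum = 6*x + 4*y = (6^2 + 4^2)*t = 52 * sqrt(15/52) = sqrt(780)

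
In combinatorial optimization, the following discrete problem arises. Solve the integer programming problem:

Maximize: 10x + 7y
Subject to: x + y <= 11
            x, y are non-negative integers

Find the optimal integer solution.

Objective: 10x + 7y, constraint: x + y <= 11
Coefficient of x is 10 >= coefficient of y is 7, so allocate the entire budget to x.
Optimal: x = 11, y = 0, value = 110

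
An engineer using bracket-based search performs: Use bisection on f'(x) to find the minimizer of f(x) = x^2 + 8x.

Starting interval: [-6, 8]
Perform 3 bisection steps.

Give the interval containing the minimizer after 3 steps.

Finding critical point of f(x) = x^2 + 8x using bisection on f'(x) = 2x + 8.
f'(x) = 0 when x = -4.
Starting interval: [-6, 8]
Step 1: mid = 1, f'(mid) = 10, new interval = [-6, 1]
Step 2: mid = -5/2, f'(mid) = 3, new interval = [-6, -5/2]
Step 3: mid = -17/4, f'(mid) = -1/2, new interval = [-17/4, -5/2]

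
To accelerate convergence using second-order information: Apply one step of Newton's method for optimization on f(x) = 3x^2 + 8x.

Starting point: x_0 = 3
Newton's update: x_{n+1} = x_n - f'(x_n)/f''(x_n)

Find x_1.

f(x) = 3x^2 + 8x
f'(x) = 6x + (8), f''(x) = 6
Newton step: x_1 = x_0 - f'(x_0)/f''(x_0)
f'(3) = 26
x_1 = 3 - 26/6 = -4/3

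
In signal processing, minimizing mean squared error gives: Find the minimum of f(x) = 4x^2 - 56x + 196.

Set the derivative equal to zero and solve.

f(x) = 4x^2 - 56x + 196
f'(x) = 8x + (-56) = 0
x = 56/8 = 7
f(7) = 0
Since f''(x) = 8 > 0, this is a minimum.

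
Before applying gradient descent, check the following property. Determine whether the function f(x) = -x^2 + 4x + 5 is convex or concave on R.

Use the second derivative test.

f(x) = -x^2 + 4x + 5
f'(x) = -2x + 4
f''(x) = -2
Since f''(x) = -2 < 0 for all x, f is concave on R.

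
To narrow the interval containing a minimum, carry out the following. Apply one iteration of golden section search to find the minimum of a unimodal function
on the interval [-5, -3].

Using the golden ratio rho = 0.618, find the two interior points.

Golden section search on [-5, -3].
Golden ratio rho = 0.618 (approx).
Interior points:
  x_1 = -5 + (1-0.618)*2 = -4.2360
  x_2 = -5 + 0.618*2 = -3.7640
Compare f(x_1) and f(x_2) to determine which subinterval to keep.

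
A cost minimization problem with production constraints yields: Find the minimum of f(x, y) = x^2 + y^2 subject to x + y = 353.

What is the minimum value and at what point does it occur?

Substitute y = 353 - x into f(x,y) = x^2 + y^2:
g(x) = x^2 + (353 - x)^2 = 2x^2 - 706x + 124609
g'(x) = 4x - 706 = 0  =>  x = 353/2
y = 353 - 353/2 = 353/2
Minimum value = (353/2)^2 + (353/2)^2 = 124609/2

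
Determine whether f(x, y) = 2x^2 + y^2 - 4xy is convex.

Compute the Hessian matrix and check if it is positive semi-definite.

f(x,y) = 2x^2 + y^2 - 4xy
Hessian H = [[4, -4], [-4, 2]]
trace(H) = 6, det(H) = -8
Eigenvalues: (6 +/- sqrt(68)) / 2 = 7.123, -1.123
Since not both eigenvalues positive, f is neither convex nor concave.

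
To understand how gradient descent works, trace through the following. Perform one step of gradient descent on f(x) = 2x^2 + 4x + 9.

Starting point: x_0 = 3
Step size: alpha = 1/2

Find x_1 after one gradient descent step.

f(x) = 2x^2 + 4x + 9
f'(x) = 4x + 4
f'(3) = 4*3 + (4) = 16
x_1 = x_0 - alpha * f'(x_0) = 3 - 1/2 * 16 = -5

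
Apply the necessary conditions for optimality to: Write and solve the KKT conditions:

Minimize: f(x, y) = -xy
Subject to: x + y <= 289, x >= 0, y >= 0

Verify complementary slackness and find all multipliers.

Problem: min -xy s.t. x + y <= 289 (multiplier lambda), x >= 0 (mu_x), y >= 0 (mu_y)
KKT stationarity: -y + lambda - mu_x = 0, -x + lambda - mu_y = 0, with lambda, mu_x, mu_y >= 0
Complementary slackness: lambda*(x + y - 289) = 0, mu_x*x = 0, mu_y*y = 0
If lambda = 0: y = -mu_x <= 0 and x = -mu_y <= 0 force x = y = 0 with f = 0; but x = y = 289/2 is feasible with f = -83521/4 < 0, so this is not the minimum. Hence lambda > 0 and x + y = 289.
Try x > 0, y > 0 (so mu_x = mu_y = 0): y = lambda, x = lambda => x = y = lambda
x + y = 289 => 2*lambda = 289 => lambda = 289/2
x* = y* = 289/2 > 0, consistent with mu_x = mu_y = 0.
(Any feasible point with x = 0 or y = 0 has f = 0 > -83521/4, so the minimum is not on those boundaries.)
min(-xy) = -83521/4 (i.e. max xy = 83521/4)
Multipliers: lambda = 289/2, mu_x = 0, mu_y = 0
Complementary slackness: lambda*(x + y - 289) = 289/2*(289/2 + 289/2 - 289) = 0, mu_x*x = 0*289/2 = 0, mu_y*y = 0*289/2 = 0. Satisfied.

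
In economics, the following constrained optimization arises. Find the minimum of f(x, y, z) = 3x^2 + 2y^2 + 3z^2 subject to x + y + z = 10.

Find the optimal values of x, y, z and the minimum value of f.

Using Lagrange multipliers on f = 3x^2 + 2y^2 + 3z^2 with constraint x + y + z = 10:
Conditions: 2*3*x = lambda, 2*2*y = lambda, 2*3*z = lambda
So x = lambda/6, y = lambda/4, z = lambda/6
Substituting into constraint: lambda * (7/12) = 10
lambda = 120/7
x = 20/7, y = 30/7, z = 20/7
Minimum value = 600/7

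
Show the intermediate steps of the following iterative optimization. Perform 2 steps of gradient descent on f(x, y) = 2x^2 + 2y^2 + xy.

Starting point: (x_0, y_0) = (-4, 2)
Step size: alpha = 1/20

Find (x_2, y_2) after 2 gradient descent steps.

f(x,y) = 2x^2 + 2y^2 + xy
grad_x = 4x + 1y, grad_y = 4y + 1x
Step 1: grad = (-14, 4), (-33/10, 9/5)
Step 2: grad = (-57/5, 39/10), (-273/100, 321/200)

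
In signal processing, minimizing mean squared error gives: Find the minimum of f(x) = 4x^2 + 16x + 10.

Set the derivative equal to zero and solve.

f(x) = 4x^2 + 16x + 10
f'(x) = 8x + (16) = 0
x = -16/8 = -2
f(-2) = -6
Since f''(x) = 8 > 0, this is a minimum.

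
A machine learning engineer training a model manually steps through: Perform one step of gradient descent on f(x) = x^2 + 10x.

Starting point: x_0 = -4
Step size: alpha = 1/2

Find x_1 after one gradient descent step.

f(x) = x^2 + 10x
f'(x) = 2x + 10
f'(-4) = 2*-4 + (10) = 2
x_1 = x_0 - alpha * f'(x_0) = -4 - 1/2 * 2 = -5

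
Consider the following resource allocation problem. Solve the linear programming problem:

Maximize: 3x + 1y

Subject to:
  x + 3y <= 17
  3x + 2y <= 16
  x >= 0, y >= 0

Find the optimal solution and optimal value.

Feasible vertices: (0, 0), (0, 17/3), (2, 5), (16/3, 0)
Objective 3x + 1y at each:
  (0, 0): 0
  (0, 17/3): 17/3
  (2, 5): 11
  (16/3, 0): 16
Maximum is 16 at (16/3, 0).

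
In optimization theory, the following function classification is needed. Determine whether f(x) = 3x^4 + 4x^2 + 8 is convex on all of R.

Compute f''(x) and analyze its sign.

f(x) = 3x^4 + 4x^2 + 8
f'(x) = 12x^3 + 8x
f''(x) = 36x^2 + 8
f''(x) = 36x^2 + 8 >= 8 > 0 for all x
Therefore, f is convex on R.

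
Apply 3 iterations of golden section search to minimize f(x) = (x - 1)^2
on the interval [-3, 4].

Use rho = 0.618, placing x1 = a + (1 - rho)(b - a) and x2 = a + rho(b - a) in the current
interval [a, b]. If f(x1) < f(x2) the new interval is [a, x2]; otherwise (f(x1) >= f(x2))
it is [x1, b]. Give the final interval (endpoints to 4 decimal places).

Golden section search for min of f(x) = (x - 1)^2 on [-3, 4].
Each step: x1 = a + (1 - rho)(b - a), x2 = a + rho(b - a); if f(x1) < f(x2) keep [a, x2], otherwise keep [x1, b].
Step 1: [-3.0000, 4.0000], x1=-0.3260 (f=1.7583), x2=1.3260 (f=0.1063); f(x1) > f(x2) => keep [-0.3260, 4.0000]
Step 2: [-0.3260, 4.0000], x1=1.3265 (f=0.1066), x2=2.3475 (f=1.8157); f(x1) < f(x2) => keep [-0.3260, 2.3475]
Step 3: [-0.3260, 2.3475], x1=0.6953 (f=0.0929), x2=1.3262 (f=0.1064); f(x1) < f(x2) => keep [-0.3260, 1.3262]
Final interval: [-0.3260, 1.3262]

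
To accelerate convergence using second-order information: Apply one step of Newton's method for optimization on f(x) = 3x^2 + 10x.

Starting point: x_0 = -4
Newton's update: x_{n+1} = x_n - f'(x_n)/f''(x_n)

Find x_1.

f(x) = 3x^2 + 10x
f'(x) = 6x + (10), f''(x) = 6
Newton step: x_1 = x_0 - f'(x_0)/f''(x_0)
f'(-4) = -14
x_1 = -4 - -14/6 = -5/3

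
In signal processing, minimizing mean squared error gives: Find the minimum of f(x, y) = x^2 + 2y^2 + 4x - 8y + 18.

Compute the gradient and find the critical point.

f(x,y) = x^2 + 2y^2 + 4x - 8y + 18
df/dx = 2x + (4) = 0  =>  x = -2
df/dy = 4y + (-8) = 0  =>  y = 2
f(-2, 2) = 1*(-2)^2 + 2*(2)^2 + 4*(-2) + -8*(2) + 18 = 6
Hessian is diagonal with entries 2, 4 > 0, so this is a minimum.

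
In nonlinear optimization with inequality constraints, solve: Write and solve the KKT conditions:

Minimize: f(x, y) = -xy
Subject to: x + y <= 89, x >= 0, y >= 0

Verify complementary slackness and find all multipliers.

Problem: min -xy s.t. x + y <= 89 (multiplier lambda), x >= 0 (mu_x), y >= 0 (mu_y)
KKT stationarity: -y + lambda - mu_x = 0, -x + lambda - mu_y = 0, with lambda, mu_x, mu_y >= 0
Complementary slackness: lambda*(x + y - 89) = 0, mu_x*x = 0, mu_y*y = 0
If lambda = 0: y = -mu_x <= 0 and x = -mu_y <= 0 force x = y = 0 with f = 0; but x = y = 89/2 is feasible with f = -7921/4 < 0, so this is not the minimum. Hence lambda > 0 and x + y = 89.
Try x > 0, y > 0 (so mu_x = mu_y = 0): y = lambda, x = lambda => x = y = lambda
x + y = 89 => 2*lambda = 89 => lambda = 89/2
x* = y* = 89/2 > 0, consistent with mu_x = mu_y = 0.
(Any feasible point with x = 0 or y = 0 has f = 0 > -7921/4, so the minimum is not on those boundaries.)
min(-xy) = -7921/4 (i.e. max xy = 7921/4)
Multipliers: lambda = 89/2, mu_x = 0, mu_y = 0
Complementary slackness: lambda*(x + y - 89) = 89/2*(89/2 + 89/2 - 89) = 0, mu_x*x = 0*89/2 = 0, mu_y*y = 0*89/2 = 0. Satisfied.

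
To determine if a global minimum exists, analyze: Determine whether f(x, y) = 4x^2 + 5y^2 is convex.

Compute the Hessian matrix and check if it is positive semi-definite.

f(x,y) = 4x^2 + 5y^2
Hessian H = [[8, 0], [0, 10]]
trace(H) = 18, det(H) = 80
Eigenvalues: (18 +/- sqrt(4)) / 2 = 10, 8
Since both eigenvalues > 0, f is convex.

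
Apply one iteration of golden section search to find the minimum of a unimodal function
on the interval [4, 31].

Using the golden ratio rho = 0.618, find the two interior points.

Golden section search on [4, 31].
Golden ratio rho = 0.618 (approx).
Interior points:
  x_1 = 4 + (1-0.618)*27 = 14.3140
  x_2 = 4 + 0.618*27 = 20.6860
Compare f(x_1) and f(x_2) to determine which subinterval to keep.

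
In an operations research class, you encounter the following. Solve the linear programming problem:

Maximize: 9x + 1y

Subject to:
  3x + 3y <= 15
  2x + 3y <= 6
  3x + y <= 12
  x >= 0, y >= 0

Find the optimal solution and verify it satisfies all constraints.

Feasible vertices: (0, 0), (0, 2), (3, 0)
Objective 9x + 1y at each vertex:
  (0, 0): 0
  (0, 2): 2
  (3, 0): 27
Maximum is 27 at (3, 0).
Verify constraints at (x, y) = (3, 0):
  3*3 + 3*0 = 9 <= 15
  2*3 + 3*0 = 6 <= 6 (active)
  3*3 + 1*0 = 9 <= 12
  x = 3 >= 0, y = 0 >= 0. All constraints satisfied.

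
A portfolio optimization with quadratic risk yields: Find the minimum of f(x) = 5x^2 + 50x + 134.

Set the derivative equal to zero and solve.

f(x) = 5x^2 + 50x + 134
f'(x) = 10x + (50) = 0
x = -50/10 = -5
f(-5) = 9
Since f''(x) = 10 > 0, this is a minimum.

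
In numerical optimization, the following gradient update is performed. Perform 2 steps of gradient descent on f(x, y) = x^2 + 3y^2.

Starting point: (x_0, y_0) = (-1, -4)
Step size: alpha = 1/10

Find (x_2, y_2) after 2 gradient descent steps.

f(x,y) = x^2 + 3y^2
grad_x = 2x + 0y, grad_y = 6y + 0x
Step 1: grad = (-2, -24), (-4/5, -8/5)
Step 2: grad = (-8/5, -48/5), (-16/25, -16/25)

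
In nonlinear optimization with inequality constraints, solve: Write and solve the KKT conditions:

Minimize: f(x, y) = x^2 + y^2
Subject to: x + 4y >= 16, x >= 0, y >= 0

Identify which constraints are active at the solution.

KKT conditions for min x^2 + y^2 s.t. 1x + 4y >= 16, x >= 0, y >= 0:
Stationarity: 2x = mu*1 + mu_x, 2y = mu*4 + mu_y, with mu, mu_x, mu_y >= 0
Complementary slackness: mu*(x + 4y - 16) = 0, mu_x*x = 0, mu_y*y = 0
(0, 0) is infeasible (1*0 + 4*0 < 16), so if mu = 0 stationarity would force x = mu_x/2 >= 0, y = mu_y/2 >= 0 with mu_x*x = mu_y*y = 0, i.e. x = y = 0: contradiction. Hence mu > 0 and x + 4y = 16 is active.
Try x > 0, y > 0 (so mu_x = mu_y = 0): x = 1*mu/2, y = 4*mu/2
Substitute: 1*(1*mu/2) + 4*(4*mu/2) = 16
  mu*17/2 = 16 => mu = 32/17
x* = 16/17 > 0, y* = 64/17 > 0, consistent with mu_x = mu_y = 0.
f is convex and the constraints are linear, so this KKT point is the global minimum.
f* = 256/17
Active constraints: x + 4y >= 16 (holds with equality, mu = 32/17 > 0); x >= 0 and y >= 0 are inactive (mu_x = mu_y = 0).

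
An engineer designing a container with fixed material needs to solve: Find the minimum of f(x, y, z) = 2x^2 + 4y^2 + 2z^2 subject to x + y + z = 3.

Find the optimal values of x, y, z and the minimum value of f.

Using Lagrange multipliers on f = 2x^2 + 4y^2 + 2z^2 with constraint x + y + z = 3:
Conditions: 2*2*x = lambda, 2*4*y = lambda, 2*2*z = lambda
So x = lambda/4, y = lambda/8, z = lambda/4
Substituting into constraint: lambda * (5/8) = 3
lambda = 24/5
x = 6/5, y = 3/5, z = 6/5
Minimum value = 36/5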